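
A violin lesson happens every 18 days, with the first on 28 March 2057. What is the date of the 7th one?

14 July 2057

The 7th occurrence is 6 intervals after the first: 6 × 18 = 108 days after 28 March 2057.
March has 31 days — 3 days to the end of March leaves 105.
April has 30 days (75 left).
May has 31 days (44 left).
June has 30 days (14 left).
14 days into July → 14 July 2057.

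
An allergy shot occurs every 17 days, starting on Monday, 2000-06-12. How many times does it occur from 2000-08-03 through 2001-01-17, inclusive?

Occurrences land 17·i days after 2000-06-12 for i = 0, 1, 2, …
2000-08-03 is 52 days after the start; 52 ÷ 17 = 3 remainder 1; since the remainder is 1, round up to i = 4. First occurrence in the window: #5 on 2000-08-19 (4×17 = 68 days in).
2001-01-17 is 219 days after the start; 219 ÷ 17 = 12 remainder 15. Last occurrence in the window: #13 on 2001-01-02.
Occurrences #5 through #13: 9 in total.

9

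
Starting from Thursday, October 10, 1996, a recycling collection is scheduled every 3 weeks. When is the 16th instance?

August 21, 1997

The 16th occurrence is 15 intervals after the first: 15 × 21 = 315 days after October 10, 1996.
October has 31 days — 21 days to the end of October leaves 294.
November has 30 days (264 left).
December has 31 days (233 left).
January has 31 days (202 left).
February has 28 days (174 left).
March has 31 days (143 left).
April has 30 days (113 left).
May has 31 days (82 left).
June has 30 days (52 left).
July has 31 days (21 left).
21 days into August → August 21, 1997.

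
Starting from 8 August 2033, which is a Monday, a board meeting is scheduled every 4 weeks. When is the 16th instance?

The 16th occurrence is 15 intervals after the first: 15 × 28 = 420 days after 8 August 2033.
August has 31 days — 23 days to the end of August leaves 397.
September has 30 days (367 left).
October has 31 days (336 left).
November has 30 days (306 left).
December has 31 days (275 left).
January has 31 days (244 left).
February has 28 days (216 left).
March has 31 days (185 left).
April has 30 days (155 left).
May has 31 days (124 left).
June has 30 days (94 left).
July has 31 days (63 left).
August has 31 days (32 left).
September has 30 days (2 left).
2 days into October → 2 October 2034.

2 October 2034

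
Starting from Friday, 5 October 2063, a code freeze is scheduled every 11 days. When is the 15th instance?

7 March 2064

The 15th occurrence is 14 intervals after the first: 14 × 11 = 154 days after 5 October 2063.
October has 31 days — 26 days to the end of October leaves 128.
November has 30 days (98 left).
December has 31 days (67 left).
January has 31 days (36 left).
February has 29 days (7 left).
7 days into March → 7 March 2064.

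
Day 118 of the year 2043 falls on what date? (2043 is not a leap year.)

2043-04-28

January has 31 days (118 − 31 = 87 remain).
February has 28 days (87 − 28 = 59 remain).
March has 31 days (59 − 31 = 28 remain).
28 into April → April 28.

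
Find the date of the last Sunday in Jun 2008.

The first Sunday of Jun 2008 is Jun 1.
Jun 2008 has 30 days. Adding weeks: 1, 8, 15, 22, 29 — the last one ≤ 30 is the 29th.

Jun 29, 2008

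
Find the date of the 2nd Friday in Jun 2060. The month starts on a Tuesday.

Jun 2060 begins on a Tuesday, so the first Friday is Jun 4 (3 days later).
The 2nd Friday is 1 weeks later: 4 + 7 = 11.

Jun 11, 2060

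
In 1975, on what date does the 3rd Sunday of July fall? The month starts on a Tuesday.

July 1975 begins on a Tuesday, so the first Sunday is July 6 (5 days later).
The 3rd Sunday is 2 weeks later: 6 + 14 = 20.

July 20, 1975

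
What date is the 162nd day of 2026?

Jan has 31 days (162 − 31 = 131 remain).
Feb has 28 days (131 − 28 = 103 remain).
Mar has 31 days (103 − 31 = 72 remain).
Apr has 30 days (72 − 30 = 42 remain).
May has 31 days (42 − 31 = 11 remain).
11 into Jun → Jun 11.

Jun 11, 2026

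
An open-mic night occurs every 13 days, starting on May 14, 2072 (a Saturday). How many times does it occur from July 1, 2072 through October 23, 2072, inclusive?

9

Occurrences land 13·i days after May 14, 2072 for i = 0, 1, 2, …
July 1, 2072 is 48 days after the start; 48 ÷ 13 = 3 remainder 9; since the remainder is 9, round up to i = 4. First occurrence in the window: #5 on July 5, 2072 (4×13 = 52 days in).
October 23, 2072 is 162 days after the start; 162 ÷ 13 = 12 remainder 6. Last occurrence in the window: #13 on October 17, 2072.
Occurrences #5 through #13: 9 in total.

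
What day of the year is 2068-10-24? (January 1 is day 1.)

Days in months before October: 31 + 29 + 31 + 30 + 31 + 30 + 31 + 31 + 30 = 274.
Plus 24 days into October → day 298.

298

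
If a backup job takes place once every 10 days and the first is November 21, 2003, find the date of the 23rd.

June 28, 2004

The 23rd occurrence is 22 intervals after the first: 22 × 10 = 220 days after November 21, 2003.
November has 30 days — 9 days to the end of November leaves 211.
December has 31 days (180 left).
January has 31 days (149 left).
February has 29 days (120 left).
March has 31 days (89 left).
April has 30 days (59 left).
May has 31 days (28 left).
28 days into June → June 28, 2004.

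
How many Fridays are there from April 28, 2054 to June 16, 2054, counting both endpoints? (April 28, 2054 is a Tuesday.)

April 28, 2054 is a Tuesday; the first Friday on or after it is May 1, 2054 (3 days later).
From May 1, 2054 to June 16, 2054: 30 + 16 = 46 days (rest of May, June).
46 ÷ 7 = 6 full weeks with remainder 4, so 6 more Fridays after the first → 7.

7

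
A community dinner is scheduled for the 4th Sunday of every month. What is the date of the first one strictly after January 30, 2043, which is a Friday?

January 2043 starts on a Thursday; its first Sunday is the 4th, so the 4th Sunday is the 25th — January 25, 2043.
That is not after January 30, 2043, so look at February 2043.
February 2043 starts on a Sunday; its first Sunday is the 1st, so the 4th Sunday is the 22nd — February 22, 2043.

February 22, 2043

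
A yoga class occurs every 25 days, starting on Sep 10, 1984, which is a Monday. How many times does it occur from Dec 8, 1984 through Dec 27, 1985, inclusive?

Occurrences land 25·i days after Sep 10, 1984 for i = 0, 1, 2, …
Dec 8, 1984 is 89 days after the start; 89 ÷ 25 = 3 remainder 14; since the remainder is 14, round up to i = 4. First occurrence in the window: #5 on Dec 19, 1984 (4×25 = 100 days in).
Dec 27, 1985 is 473 days after the start; 473 ÷ 25 = 18 remainder 23. Last occurrence in the window: #19 on Dec 4, 1985.
Occurrences #5 through #19: 15 in total.

15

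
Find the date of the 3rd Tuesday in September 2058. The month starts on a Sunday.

September 2058 begins on a Sunday, so the first Tuesday is September 3 (2 days later).
The 3rd Tuesday is 2 weeks later: 3 + 14 = 17.

2058-09-17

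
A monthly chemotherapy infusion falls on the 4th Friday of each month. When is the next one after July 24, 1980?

July 25, 1980

July 1980 starts on a Tuesday; its first Friday is the 4th, so the 4th Friday is the 25th — July 25, 1980.
July 25, 1980 is after July 24, 1980, so that is the next one.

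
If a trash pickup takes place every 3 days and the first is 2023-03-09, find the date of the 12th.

2023-04-11

The 12th occurrence is 11 intervals after the first: 11 × 3 = 33 days after 2023-03-09.
March has 31 days — 22 days to the end of March leaves 11.
11 days into April → 2023-04-11.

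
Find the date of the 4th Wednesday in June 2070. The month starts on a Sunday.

June 2070 begins on a Sunday, so the first Wednesday is June 4 (3 days later).
The 4th Wednesday is 3 weeks later: 4 + 21 = 25.

25 June 2070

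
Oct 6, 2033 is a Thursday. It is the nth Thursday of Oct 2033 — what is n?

1st

Day 6 falls in week ⌈6/7⌉ of the month.
Days 1–7 hold the 1st Thursday, 8–14 the 2nd, 15–21 the 3rd, 22–28 the 4th, 29–31 the 5th.
6 is in the range for the 1st.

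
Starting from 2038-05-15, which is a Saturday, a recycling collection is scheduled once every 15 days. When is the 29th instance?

The 29th occurrence is 28 intervals after the first: 28 × 15 = 420 days after 2038-05-15.
May has 31 days — 16 days to the end of May leaves 404.
From end of May to end of 2038 is 214 days (190 left).
January has 31 days (159 left).
February has 28 days (131 left).
March has 31 days (100 left).
April has 30 days (70 left).
May has 31 days (39 left).
June has 30 days (9 left).
9 days into July → 2039-07-09.

2039-07-09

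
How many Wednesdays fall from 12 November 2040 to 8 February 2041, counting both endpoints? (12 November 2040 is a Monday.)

12 November 2040 is a Monday; the first Wednesday on or after it is 14 November 2040 (2 days later).
From 14 November 2040 to 8 February 2041: 16 + 31 + 31 + 8 = 86 days (rest of November, December, January, February).
86 ÷ 7 = 12 full weeks with remainder 2, so 12 more Wednesdays after the first → 13.

13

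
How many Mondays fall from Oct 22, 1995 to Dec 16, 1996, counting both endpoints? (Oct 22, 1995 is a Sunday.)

Oct 22, 1995 is a Sunday; the first Monday on or after it is Oct 23, 1995 (1 day later).
From Oct 23, 1995 to Dec 16, 1996: 69 + 351 = 420 days (rest of 1995, to Dec 16, 1996 in 1996).
420 ÷ 7 = 60 full weeks with remainder 0, so 60 more Mondays after the first → 61.

61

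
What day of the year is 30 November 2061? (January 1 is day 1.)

334

Days in months before November: 31 + 28 + 31 + 30 + 31 + 30 + 31 + 31 + 30 + 31 = 304.
Plus 30 days into November → day 334.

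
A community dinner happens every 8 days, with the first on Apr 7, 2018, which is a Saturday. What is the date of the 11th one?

The 11th occurrence is 10 intervals after the first: 10 × 8 = 80 days after Apr 7, 2018.
Apr has 30 days — 23 days to the end of Apr leaves 57.
May has 31 days (26 left).
26 days into Jun → Jun 26, 2018.

Jun 26, 2018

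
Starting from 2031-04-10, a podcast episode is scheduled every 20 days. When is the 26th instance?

2032-08-22

The 26th occurrence is 25 intervals after the first: 25 × 20 = 500 days after 2031-04-10.
April has 30 days — 20 days to the end of April leaves 480.
From end of April to end of 2031 is 245 days (235 left).
January has 31 days (204 left).
February has 29 days (175 left).
March has 31 days (144 left).
April has 30 days (114 left).
May has 31 days (83 left).
June has 30 days (53 left).
July has 31 days (22 left).
22 days into August → 2032-08-22.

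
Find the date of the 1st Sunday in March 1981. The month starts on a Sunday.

March 1, 1981

March 1981 begins on a Sunday, so the first Sunday is March 1.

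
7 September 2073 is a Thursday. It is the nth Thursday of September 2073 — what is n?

1st

Day 7 falls in week ⌈7/7⌉ of the month.
Days 1–7 hold the 1st Thursday, 8–14 the 2nd, 15–21 the 3rd, 22–28 the 4th, 29–31 the 5th.
7 is in the range for the 1st.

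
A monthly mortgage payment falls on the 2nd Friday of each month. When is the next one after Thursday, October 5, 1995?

October 13, 1995

October 1995 starts on a Sunday; its first Friday is the 6th, so the 2nd Friday is the 13th — October 13, 1995.
October 13, 1995 is after October 5, 1995, so that is the next one.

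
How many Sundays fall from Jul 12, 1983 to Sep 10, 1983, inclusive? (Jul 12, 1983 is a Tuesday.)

Jul 12, 1983 is a Tuesday; the first Sunday on or after it is Jul 17, 1983 (5 days later).
From Jul 17, 1983 to Sep 10, 1983: 14 + 31 + 10 = 55 days (rest of Jul, Aug, Sep).
55 ÷ 7 = 7 full weeks with remainder 6, so 7 more Sundays after the first → 8.

8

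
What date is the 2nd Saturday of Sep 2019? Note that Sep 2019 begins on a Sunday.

Sep 14, 2019

Sep 2019 begins on a Sunday, so the first Saturday is Sep 7 (6 days later).
The 2nd Saturday is 1 weeks later: 7 + 7 = 14.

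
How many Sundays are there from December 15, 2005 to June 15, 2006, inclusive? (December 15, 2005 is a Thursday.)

December 15, 2005 is a Thursday; the first Sunday on or after it is December 18, 2005 (3 days later).
From December 18, 2005 to June 15, 2006: 13 + 31 + 28 + 31 + 30 + 31 + 15 = 179 days (rest of December, January, February, March, April, May, June).
179 ÷ 7 = 25 full weeks with remainder 4, so 25 more Sundays after the first → 26.

26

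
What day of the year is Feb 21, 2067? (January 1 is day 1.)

52

Days in months before Feb: 31 = 31.
Plus 21 days into Feb → day 52.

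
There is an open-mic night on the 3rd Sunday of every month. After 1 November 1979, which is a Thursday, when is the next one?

November 1979 starts on a Thursday; its first Sunday is the 4th, so the 3rd Sunday is the 18th — 18 November 1979.
18 November 1979 is after 1 November 1979, so that is the next one.

18 November 1979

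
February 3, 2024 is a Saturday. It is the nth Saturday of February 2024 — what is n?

Day 3 falls in week ⌈3/7⌉ of the month.
Days 1–7 hold the 1st Saturday, 8–14 the 2nd, 15–21 the 3rd, 22–28 the 4th, 29–31 the 5th.
3 is in the range for the 1st.

1st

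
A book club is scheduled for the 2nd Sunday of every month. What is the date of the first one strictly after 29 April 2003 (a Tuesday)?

April 2003 starts on a Tuesday; its first Sunday is the 6th, so the 2nd Sunday is the 13th — 13 April 2003.
That is not after 29 April 2003, so look at May 2003.
May 2003 starts on a Thursday; its first Sunday is the 4th, so the 2nd Sunday is the 11th — 11 May 2003.

11 May 2003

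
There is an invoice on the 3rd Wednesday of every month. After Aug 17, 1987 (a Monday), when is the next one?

Aug 19, 1987

Aug 1987 starts on a Saturday; its first Wednesday is the 5th, so the 3rd Wednesday is the 19th — Aug 19, 1987.
Aug 19, 1987 is after Aug 17, 1987, so that is the next one.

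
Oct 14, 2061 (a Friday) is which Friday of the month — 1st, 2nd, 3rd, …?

2nd

Day 14 falls in week ⌈14/7⌉ of the month.
Days 1–7 hold the 1st Friday, 8–14 the 2nd, 15–21 the 3rd, 22–28 the 4th, 29–31 the 5th.
14 is in the range for the 2nd.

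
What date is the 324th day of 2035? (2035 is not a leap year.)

20 November 2035

January has 31 days (324 − 31 = 293 remain).
February has 28 days (293 − 28 = 265 remain).
March has 31 days (265 − 31 = 234 remain).
April has 30 days (234 − 30 = 204 remain).
May has 31 days (204 − 31 = 173 remain).
June has 30 days (173 − 30 = 143 remain).
July has 31 days (143 − 31 = 112 remain).
August has 31 days (112 − 31 = 81 remain).
September has 30 days (81 − 30 = 51 remain).
October has 31 days (51 − 31 = 20 remain).
20 into November → November 20.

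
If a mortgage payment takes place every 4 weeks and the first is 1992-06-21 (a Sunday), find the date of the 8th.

1993-01-03

The 8th occurrence is 7 intervals after the first: 7 × 28 = 196 days after 1992-06-21.
June has 30 days — 9 days to the end of June leaves 187.
July has 31 days (156 left).
August has 31 days (125 left).
September has 30 days (95 left).
October has 31 days (64 left).
November has 30 days (34 left).
December has 31 days (3 left).
3 days into January → 1993-01-03.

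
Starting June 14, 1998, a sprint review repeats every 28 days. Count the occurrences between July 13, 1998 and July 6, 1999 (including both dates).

Occurrences land 28·i days after June 14, 1998 for i = 0, 1, 2, …
July 13, 1998 is 29 days after the start; 29 ÷ 28 = 1 remainder 1; since the remainder is 1, round up to i = 2. First occurrence in the window: #3 on August 9, 1998 (2×28 = 56 days in).
July 6, 1999 is 387 days after the start; 387 ÷ 28 = 13 remainder 23. Last occurrence in the window: #14 on June 13, 1999.
Occurrences #3 through #14: 12 in total.

12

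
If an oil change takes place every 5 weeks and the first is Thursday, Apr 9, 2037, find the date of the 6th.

The 6th occurrence is 5 intervals after the first: 5 × 35 = 175 days after Apr 9, 2037.
Apr has 30 days — 21 days to the end of Apr leaves 154.
May has 31 days (123 left).
Jun has 30 days (93 left).
Jul has 31 days (62 left).
Aug has 31 days (31 left).
Sep has 30 days (1 left).
1 day into Oct → Oct 1, 2037.

Oct 1, 2037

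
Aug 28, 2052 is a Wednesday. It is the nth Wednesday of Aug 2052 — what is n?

Day 28 falls in week ⌈28/7⌉ of the month.
Days 1–7 hold the 1st Wednesday, 8–14 the 2nd, 15–21 the 3rd, 22–28 the 4th, 29–31 the 5th.
28 is in the range for the 4th.

4th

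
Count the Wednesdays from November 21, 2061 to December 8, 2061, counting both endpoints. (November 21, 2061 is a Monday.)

3

November 21, 2061 is a Monday; the first Wednesday on or after it is November 23, 2061 (2 days later).
From November 23, 2061 to December 8, 2061: 7 + 8 = 15 days (rest of November, December).
15 ÷ 7 = 2 full weeks with remainder 1, so 2 more Wednesdays after the first → 3.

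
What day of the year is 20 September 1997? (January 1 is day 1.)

Days in months before September: 31 + 28 + 31 + 30 + 31 + 30 + 31 + 31 = 243.
Plus 20 days into September → day 263.

263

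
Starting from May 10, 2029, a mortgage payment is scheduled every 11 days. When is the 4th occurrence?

The 4th occurrence is 3 intervals after the first: 3 × 11 = 33 days after May 10, 2029.
May has 31 days — 21 days to the end of May leaves 12.
12 days into Jun → Jun 12, 2029.

Jun 12, 2029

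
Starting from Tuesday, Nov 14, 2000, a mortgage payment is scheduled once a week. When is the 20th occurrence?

The 20th occurrence is 19 intervals after the first: 19 × 7 = 133 days after Nov 14, 2000.
Nov has 30 days — 16 days to the end of Nov leaves 117.
Dec has 31 days (86 left).
Jan has 31 days (55 left).
Feb has 28 days (27 left).
27 days into Mar → Mar 27, 2001.

Mar 27, 2001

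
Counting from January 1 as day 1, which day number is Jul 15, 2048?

197

Days in months before Jul: 31 + 29 + 31 + 30 + 31 + 30 = 182.
Plus 15 days into Jul → day 197.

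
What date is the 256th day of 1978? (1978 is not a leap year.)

September 13, 1978

January has 31 days (256 − 31 = 225 remain).
February has 28 days (225 − 28 = 197 remain).
March has 31 days (197 − 31 = 166 remain).
April has 30 days (166 − 30 = 136 remain).
May has 31 days (136 − 31 = 105 remain).
June has 30 days (105 − 30 = 75 remain).
July has 31 days (75 − 31 = 44 remain).
August has 31 days (44 − 31 = 13 remain).
13 into September → September 13.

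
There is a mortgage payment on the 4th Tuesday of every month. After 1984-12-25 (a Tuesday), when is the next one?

1985-01-22

December 1984 starts on a Saturday; its first Tuesday is the 4th, so the 4th Tuesday is the 25th — 1984-12-25.
That is not after 1984-12-25, so look at January 1985.
January 1985 starts on a Tuesday; its first Tuesday is the 1st, so the 4th Tuesday is the 22nd — 1985-01-22.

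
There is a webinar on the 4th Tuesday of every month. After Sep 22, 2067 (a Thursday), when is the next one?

Sep 27, 2067

Sep 2067 starts on a Thursday; its first Tuesday is the 6th, so the 4th Tuesday is the 27th — Sep 27, 2067.
Sep 27, 2067 is after Sep 22, 2067, so that is the next one.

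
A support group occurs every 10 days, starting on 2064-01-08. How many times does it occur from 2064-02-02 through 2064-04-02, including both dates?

Occurrences land 10·i days after 2064-01-08 for i = 0, 1, 2, …
2064-02-02 is 25 days after the start; 25 ÷ 10 = 2 remainder 5; since the remainder is 5, round up to i = 3. First occurrence in the window: #4 on 2064-02-07 (3×10 = 30 days in).
2064-04-02 is 85 days after the start; 85 ÷ 10 = 8 remainder 5. Last occurrence in the window: #9 on 2064-03-28.
Occurrences #4 through #9: 6 in total.

6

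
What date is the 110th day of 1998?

January has 31 days (110 − 31 = 79 remain).
February has 28 days (79 − 28 = 51 remain).
March has 31 days (51 − 31 = 20 remain).
20 into April → April 20.

20 April 1998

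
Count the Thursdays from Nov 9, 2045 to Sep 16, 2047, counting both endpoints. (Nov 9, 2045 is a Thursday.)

97

Nov 9, 2045 is a Thursday; the first Thursday on or after it is Nov 9, 2045.
From Nov 9, 2045 to Sep 16, 2047: 52 + 365 + 259 = 676 days (rest of 2045, 2046, to Sep 16, 2047 in 2047).
676 ÷ 7 = 96 full weeks with remainder 4, so 96 more Thursdays after the first → 97.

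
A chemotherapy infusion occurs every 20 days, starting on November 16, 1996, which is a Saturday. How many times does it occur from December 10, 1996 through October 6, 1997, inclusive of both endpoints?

Occurrences land 20·i days after November 16, 1996 for i = 0, 1, 2, …
December 10, 1996 is 24 days after the start; 24 ÷ 20 = 1 remainder 4; since the remainder is 4, round up to i = 2. First occurrence in the window: #3 on December 26, 1996 (2×20 = 40 days in).
October 6, 1997 is 324 days after the start; 324 ÷ 20 = 16 remainder 4. Last occurrence in the window: #17 on October 2, 1997.
Occurrences #3 through #17: 15 in total.

15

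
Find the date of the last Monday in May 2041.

May 27, 2041

May 2041 begins on a Wednesday, so the first Monday is May 6 (5 days later).
May 2041 has 31 days. Adding weeks: 6, 13, 20, 27 — the last one ≤ 31 is the 27th.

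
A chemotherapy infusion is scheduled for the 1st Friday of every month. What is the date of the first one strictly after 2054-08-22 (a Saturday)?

2054-09-04

August 2054 starts on a Saturday, so its 1st Friday is 2054-08-07 (6 days in).
That is not after 2054-08-22, so look at September 2054.
September 2054 starts on a Tuesday, so its 1st Friday is 2054-09-04 (3 days in).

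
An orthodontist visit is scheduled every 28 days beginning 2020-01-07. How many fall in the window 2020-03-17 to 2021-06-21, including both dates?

16

Occurrences land 28·i days after 2020-01-07 for i = 0, 1, 2, …
2020-03-17 is 70 days after the start; 70 ÷ 28 = 2 remainder 14; since the remainder is 14, round up to i = 3. First occurrence in the window: #4 on 2020-03-31 (3×28 = 84 days in).
2021-06-21 is 531 days after the start; 531 ÷ 28 = 18 remainder 27. Last occurrence in the window: #19 on 2021-05-25.
Occurrences #4 through #19: 16 in total.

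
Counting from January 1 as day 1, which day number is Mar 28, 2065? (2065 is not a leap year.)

87

Days in months before Mar: 31 + 28 = 59.
Plus 28 days into Mar → day 87.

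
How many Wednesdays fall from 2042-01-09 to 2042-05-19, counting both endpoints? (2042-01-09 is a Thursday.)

18

2042-01-09 is a Thursday; the first Wednesday on or after it is 2042-01-15 (6 days later).
From 2042-01-15 to 2042-05-19: 16 + 28 + 31 + 30 + 19 = 124 days (rest of January, February, March, April, May).
124 ÷ 7 = 17 full weeks with remainder 5, so 17 more Wednesdays after the first → 18.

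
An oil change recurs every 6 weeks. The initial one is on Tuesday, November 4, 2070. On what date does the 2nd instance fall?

December 16, 2070

The 2nd occurrence is 1 interval after the first: 1 × 42 = 42 days after November 4, 2070.
November has 30 days — 26 days to the end of November leaves 16.
16 days into December → December 16, 2070.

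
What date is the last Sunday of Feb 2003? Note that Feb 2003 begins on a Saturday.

Feb 23, 2003

Feb 2003 begins on a Saturday, so the first Sunday is Feb 2 (1 day later).
Feb 2003 has 28 days. Adding weeks: 2, 9, 16, 23 — the last one ≤ 28 is the 23rd.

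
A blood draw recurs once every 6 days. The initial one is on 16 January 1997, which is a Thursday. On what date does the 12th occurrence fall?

The 12th occurrence is 11 intervals after the first: 11 × 6 = 66 days after 16 January 1997.
January has 31 days — 15 days to the end of January leaves 51.
February has 28 days (23 left).
23 days into March → 23 March 1997.

23 March 1997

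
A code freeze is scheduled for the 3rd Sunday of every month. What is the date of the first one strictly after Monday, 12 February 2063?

February 2063 starts on a Thursday; its first Sunday is the 4th, so the 3rd Sunday is the 18th — 18 February 2063.
18 February 2063 is after 12 February 2063, so that is the next one.

18 February 2063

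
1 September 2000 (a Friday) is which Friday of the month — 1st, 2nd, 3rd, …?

1st

Day 1 falls in week ⌈1/7⌉ of the month.
Days 1–7 hold the 1st Friday, 8–14 the 2nd, 15–21 the 3rd, 22–28 the 4th, 29–31 the 5th.
1 is in the range for the 1st.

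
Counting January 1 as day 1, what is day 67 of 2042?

Mar 8, 2042

Jan has 31 days (67 − 31 = 36 remain).
Feb has 28 days (36 − 28 = 8 remain).
8 into Mar → Mar 8.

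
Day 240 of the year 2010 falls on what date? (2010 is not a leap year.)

2010-08-28

January has 31 days (240 − 31 = 209 remain).
February has 28 days (209 − 28 = 181 remain).
March has 31 days (181 − 31 = 150 remain).
April has 30 days (150 − 30 = 120 remain).
May has 31 days (120 − 31 = 89 remain).
June has 30 days (89 − 30 = 59 remain).
July has 31 days (59 − 31 = 28 remain).
28 into August → August 28.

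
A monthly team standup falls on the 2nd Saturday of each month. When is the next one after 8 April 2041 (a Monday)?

13 April 2041

April 2041 starts on a Monday; its first Saturday is the 6th, so the 2nd Saturday is the 13th — 13 April 2041.
13 April 2041 is after 8 April 2041, so that is the next one.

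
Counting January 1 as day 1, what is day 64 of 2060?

January has 31 days (64 − 31 = 33 remain).
February has 29 days (33 − 29 = 4 remain).
4 into March → March 4.

2060-03-04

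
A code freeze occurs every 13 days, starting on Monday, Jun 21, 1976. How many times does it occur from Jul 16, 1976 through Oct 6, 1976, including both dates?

7

Occurrences land 13·i days after Jun 21, 1976 for i = 0, 1, 2, …
Jul 16, 1976 is 25 days after the start; 25 ÷ 13 = 1 remainder 12; since the remainder is 12, round up to i = 2. First occurrence in the window: #3 on Jul 17, 1976 (2×13 = 26 days in).
Oct 6, 1976 is 107 days after the start; 107 ÷ 13 = 8 remainder 3. Last occurrence in the window: #9 on Oct 3, 1976.
Occurrences #3 through #9: 7 in total.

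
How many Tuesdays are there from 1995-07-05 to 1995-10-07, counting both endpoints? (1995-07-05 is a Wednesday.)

1995-07-05 is a Wednesday; the first Tuesday on or after it is 1995-07-11 (6 days later).
From 1995-07-11 to 1995-10-07: 20 + 31 + 30 + 7 = 88 days (rest of July, August, September, October).
88 ÷ 7 = 12 full weeks with remainder 4, so 12 more Tuesdays after the first → 13.

13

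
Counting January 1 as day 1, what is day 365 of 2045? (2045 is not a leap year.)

Dec 31, 2045

Jan has 31 days (365 − 31 = 334 remain).
Feb has 28 days (334 − 28 = 306 remain).
Mar has 31 days (306 − 31 = 275 remain).
Apr has 30 days (275 − 30 = 245 remain).
May has 31 days (245 − 31 = 214 remain).
Jun has 30 days (214 − 30 = 184 remain).
Jul has 31 days (184 − 31 = 153 remain).
Aug has 31 days (153 − 31 = 122 remain).
Sep has 30 days (122 − 30 = 92 remain).
Oct has 31 days (92 − 31 = 61 remain).
Nov has 30 days (61 − 30 = 31 remain).
31 into Dec → Dec 31.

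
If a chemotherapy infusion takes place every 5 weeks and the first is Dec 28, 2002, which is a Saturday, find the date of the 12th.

The 12th occurrence is 11 intervals after the first: 11 × 35 = 385 days after Dec 28, 2002.
Dec has 31 days — 3 days to the end of Dec leaves 382.
Jan has 31 days (351 left).
Feb has 28 days (323 left).
Mar has 31 days (292 left).
Apr has 30 days (262 left).
May has 31 days (231 left).
Jun has 30 days (201 left).
Jul has 31 days (170 left).
Aug has 31 days (139 left).
Sep has 30 days (109 left).
Oct has 31 days (78 left).
Nov has 30 days (48 left).
Dec has 31 days (17 left).
17 days into Jan → Jan 17, 2004.

Jan 17, 2004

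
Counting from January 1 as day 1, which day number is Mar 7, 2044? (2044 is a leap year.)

Days in months before Mar: 31 + 29 = 60.
Plus 7 days into Mar → day 67.

67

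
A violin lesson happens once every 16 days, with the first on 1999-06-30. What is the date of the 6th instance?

The 6th occurrence is 5 intervals after the first: 5 × 16 = 80 days after 1999-06-30.
June has 30 days — 0 days to the end of June leaves 80.
July has 31 days (49 left).
August has 31 days (18 left).
18 days into September → 1999-09-18.

1999-09-18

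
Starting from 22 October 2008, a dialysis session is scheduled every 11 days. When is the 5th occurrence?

The 5th occurrence is 4 intervals after the first: 4 × 11 = 44 days after 22 October 2008.
October has 31 days — 9 days to the end of October leaves 35.
November has 30 days (5 left).
5 days into December → 5 December 2008.

5 December 2008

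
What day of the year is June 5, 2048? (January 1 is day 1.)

157

Days in months before June: 31 + 29 + 31 + 30 + 31 = 152.
Plus 5 days into June → day 157.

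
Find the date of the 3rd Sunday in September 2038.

September 2038 begins on a Wednesday, so the first Sunday is September 5 (4 days later).
The 3rd Sunday is 2 weeks later: 5 + 14 = 19.

September 19, 2038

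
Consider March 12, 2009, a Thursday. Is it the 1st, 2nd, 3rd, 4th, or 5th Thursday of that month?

Day 12 falls in week ⌈12/7⌉ of the month.
Days 1–7 hold the 1st Thursday, 8–14 the 2nd, 15–21 the 3rd, 22–28 the 4th, 29–31 the 5th.
12 is in the range for the 2nd.

2nd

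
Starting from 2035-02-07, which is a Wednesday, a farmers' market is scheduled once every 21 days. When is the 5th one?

The 5th occurrence is 4 intervals after the first: 4 × 21 = 84 days after 2035-02-07.
February has 28 days — 21 days to the end of February leaves 63.
March has 31 days (32 left).
April has 30 days (2 left).
2 days into May → 2035-05-02.

2035-05-02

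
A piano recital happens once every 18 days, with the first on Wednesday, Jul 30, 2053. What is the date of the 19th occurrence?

Jun 19, 2054

The 19th occurrence is 18 intervals after the first: 18 × 18 = 324 days after Jul 30, 2053.
Jul has 31 days — 1 day to the end of Jul leaves 323.
Aug has 31 days (292 left).
Sep has 30 days (262 left).
Oct has 31 days (231 left).
Nov has 30 days (201 left).
Dec has 31 days (170 left).
Jan has 31 days (139 left).
Feb has 28 days (111 left).
Mar has 31 days (80 left).
Apr has 30 days (50 left).
May has 31 days (19 left).
19 days into Jun → Jun 19, 2054.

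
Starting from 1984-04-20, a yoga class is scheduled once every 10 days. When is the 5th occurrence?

The 5th occurrence is 4 intervals after the first: 4 × 10 = 40 days after 1984-04-20.
April has 30 days — 10 days to the end of April leaves 30.
30 days into May → 1984-05-30.

1984-05-30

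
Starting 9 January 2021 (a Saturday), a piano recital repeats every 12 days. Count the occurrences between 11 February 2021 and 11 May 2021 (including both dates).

Occurrences land 12·i days after 9 January 2021 for i = 0, 1, 2, …
11 February 2021 is 33 days after the start; 33 ÷ 12 = 2 remainder 9; since the remainder is 9, round up to i = 3. First occurrence in the window: #4 on 14 February 2021 (3×12 = 36 days in).
11 May 2021 is 122 days after the start; 122 ÷ 12 = 10 remainder 2. Last occurrence in the window: #11 on 9 May 2021.
Occurrences #4 through #11: 8 in total.

8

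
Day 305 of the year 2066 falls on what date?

Jan has 31 days (305 − 31 = 274 remain).
Feb has 28 days (274 − 28 = 246 remain).
Mar has 31 days (246 − 31 = 215 remain).
Apr has 30 days (215 − 30 = 185 remain).
May has 31 days (185 − 31 = 154 remain).
Jun has 30 days (154 − 30 = 124 remain).
Jul has 31 days (124 − 31 = 93 remain).
Aug has 31 days (93 − 31 = 62 remain).
Sep has 30 days (62 − 30 = 32 remain).
Oct has 31 days (32 − 31 = 1 remain).
1 into Nov → Nov 1.

Nov 1, 2066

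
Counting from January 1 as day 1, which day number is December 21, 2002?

355

Days in months before December: 31 + 28 + 31 + 30 + 31 + 30 + 31 + 31 + 30 + 31 + 30 = 334.
Plus 21 days into December → day 355.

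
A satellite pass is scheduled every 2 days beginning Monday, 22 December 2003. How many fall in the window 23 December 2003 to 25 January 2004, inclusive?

17

Occurrences land 2·i days after 22 December 2003 for i = 0, 1, 2, …
23 December 2003 is 1 day after the start; 1 ÷ 2 = 0 remainder 1; since the remainder is 1, round up to i = 1. First occurrence in the window: #2 on 24 December 2003 (1×2 = 2 days in).
25 January 2004 is 34 days after the start; 34 ÷ 2 = 17 remainder 0. Last occurrence in the window: #18 on 25 January 2004.
Occurrences #2 through #18: 17 in total.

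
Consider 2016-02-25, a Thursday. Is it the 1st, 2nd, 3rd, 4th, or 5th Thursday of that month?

4th

Day 25 falls in week ⌈25/7⌉ of the month.
Days 1–7 hold the 1st Thursday, 8–14 the 2nd, 15–21 the 3rd, 22–28 the 4th, 29–31 the 5th.
25 is in the range for the 4th.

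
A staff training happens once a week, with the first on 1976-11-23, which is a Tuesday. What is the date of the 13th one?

The 13th occurrence is 12 intervals after the first: 12 × 7 = 84 days after 1976-11-23.
November has 30 days — 7 days to the end of November leaves 77.
December has 31 days (46 left).
January has 31 days (15 left).
15 days into February → 1977-02-15.

1977-02-15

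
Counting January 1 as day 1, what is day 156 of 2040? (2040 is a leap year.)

January has 31 days (156 − 31 = 125 remain).
February has 29 days (125 − 29 = 96 remain).
March has 31 days (96 − 31 = 65 remain).
April has 30 days (65 − 30 = 35 remain).
May has 31 days (35 − 31 = 4 remain).
4 into June → June 4.

June 4, 2040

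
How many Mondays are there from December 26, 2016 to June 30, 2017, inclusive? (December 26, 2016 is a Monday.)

December 26, 2016 is a Monday; the first Monday on or after it is December 26, 2016.
From December 26, 2016 to June 30, 2017: 5 + 31 + 28 + 31 + 30 + 31 + 30 = 186 days (rest of December, January, February, March, April, May, June).
186 ÷ 7 = 26 full weeks with remainder 4, so 26 more Mondays after the first → 27.

27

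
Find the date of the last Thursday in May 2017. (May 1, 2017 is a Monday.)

May 25, 2017

May 2017 begins on a Monday, so the first Thursday is May 4 (3 days later).
May 2017 has 31 days. Adding weeks: 4, 11, 18, 25 — the last one ≤ 31 is the 25th.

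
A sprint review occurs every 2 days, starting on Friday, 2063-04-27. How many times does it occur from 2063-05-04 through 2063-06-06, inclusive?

Occurrences land 2·i days after 2063-04-27 for i = 0, 1, 2, …
2063-05-04 is 7 days after the start; 7 ÷ 2 = 3 remainder 1; since the remainder is 1, round up to i = 4. First occurrence in the window: #5 on 2063-05-05 (4×2 = 8 days in).
2063-06-06 is 40 days after the start; 40 ÷ 2 = 20 remainder 0. Last occurrence in the window: #21 on 2063-06-06.
Occurrences #5 through #21: 17 in total.

17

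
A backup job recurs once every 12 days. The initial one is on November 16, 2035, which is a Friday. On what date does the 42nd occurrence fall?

The 42nd occurrence is 41 intervals after the first: 41 × 12 = 492 days after November 16, 2035.
November has 30 days — 14 days to the end of November leaves 478.
From end of November to end of 2035 is 31 days (447 left).
2036 has 366 days (81 left).
January has 31 days (50 left).
February has 28 days (22 left).
22 days into March → March 22, 2037.

March 22, 2037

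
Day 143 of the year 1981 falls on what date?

January has 31 days (143 − 31 = 112 remain).
February has 28 days (112 − 28 = 84 remain).
March has 31 days (84 − 31 = 53 remain).
April has 30 days (53 − 30 = 23 remain).
23 into May → May 23.

23 May 1981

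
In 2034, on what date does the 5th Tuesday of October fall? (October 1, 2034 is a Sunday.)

October 2034 begins on a Sunday, so the first Tuesday is October 3 (2 days later).
The 5th Tuesday is 4 weeks later: 3 + 28 = 31.

October 31, 2034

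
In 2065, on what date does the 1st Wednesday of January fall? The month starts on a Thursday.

January 2065 begins on a Thursday, so the first Wednesday is January 7 (6 days later).

January 7, 2065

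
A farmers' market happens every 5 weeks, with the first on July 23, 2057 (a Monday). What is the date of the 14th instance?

October 21, 2058

The 14th occurrence is 13 intervals after the first: 13 × 35 = 455 days after July 23, 2057.
July has 31 days — 8 days to the end of July leaves 447.
From end of July to end of 2057 is 153 days (294 left).
January has 31 days (263 left).
February has 28 days (235 left).
March has 31 days (204 left).
April has 30 days (174 left).
May has 31 days (143 left).
June has 30 days (113 left).
July has 31 days (82 left).
August has 31 days (51 left).
September has 30 days (21 left).
21 days into October → October 21, 2058.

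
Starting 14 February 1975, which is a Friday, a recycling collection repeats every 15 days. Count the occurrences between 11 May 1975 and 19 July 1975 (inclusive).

5

Occurrences land 15·i days after 14 February 1975 for i = 0, 1, 2, …
11 May 1975 is 86 days after the start; 86 ÷ 15 = 5 remainder 11; since the remainder is 11, round up to i = 6. First occurrence in the window: #7 on 15 May 1975 (6×15 = 90 days in).
19 July 1975 is 155 days after the start; 155 ÷ 15 = 10 remainder 5. Last occurrence in the window: #11 on 14 July 1975.
Occurrences #7 through #11: 5 in total.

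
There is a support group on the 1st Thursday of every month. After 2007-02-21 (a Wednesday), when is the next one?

2007-03-01

February 2007 starts on a Thursday, so its 1st Thursday is 2007-02-01.
That is not after 2007-02-21, so look at March 2007.
March 2007 starts on a Thursday, so its 1st Thursday is 2007-03-01.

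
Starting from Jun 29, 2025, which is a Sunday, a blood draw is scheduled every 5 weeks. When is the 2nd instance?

Aug 3, 2025

The 2nd occurrence is 1 interval after the first: 1 × 35 = 35 days after Jun 29, 2025.
Jun has 30 days — 1 day to the end of Jun leaves 34.
Jul has 31 days (3 left).
3 days into Aug → Aug 3, 2025.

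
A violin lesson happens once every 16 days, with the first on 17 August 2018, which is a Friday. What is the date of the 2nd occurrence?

2 September 2018

The 2nd occurrence is 1 interval after the first: 1 × 16 = 16 days after 17 August 2018.
August has 31 days — 14 days to the end of August leaves 2.
2 days into September → 2 September 2018.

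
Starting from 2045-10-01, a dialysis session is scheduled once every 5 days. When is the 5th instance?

2045-10-21

The 5th occurrence is 4 intervals after the first: 4 × 5 = 20 days after 2045-10-01.
20 days later is 2045-10-21.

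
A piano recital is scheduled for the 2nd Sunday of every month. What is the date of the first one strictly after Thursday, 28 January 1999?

January 1999 starts on a Friday; its first Sunday is the 3rd, so the 2nd Sunday is the 10th — 10 January 1999.
That is not after 28 January 1999, so look at February 1999.
February 1999 starts on a Monday; its first Sunday is the 7th, so the 2nd Sunday is the 14th — 14 February 1999.

14 February 1999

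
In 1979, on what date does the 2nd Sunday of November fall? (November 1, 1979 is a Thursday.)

1979-11-11

November 1979 begins on a Thursday, so the first Sunday is November 4 (3 days later).
The 2nd Sunday is 1 weeks later: 4 + 7 = 11.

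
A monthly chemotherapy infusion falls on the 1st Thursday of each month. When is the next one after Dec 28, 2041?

Jan 2, 2042

Dec 2041 starts on a Sunday, so its 1st Thursday is Dec 5, 2041 (4 days in).
That is not after Dec 28, 2041, so look at Jan 2042.
Jan 2042 starts on a Wednesday, so its 1st Thursday is Jan 2, 2042 (1 day in).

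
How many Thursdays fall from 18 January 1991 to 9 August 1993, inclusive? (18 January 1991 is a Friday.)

18 January 1991 is a Friday; the first Thursday on or after it is 24 January 1991 (6 days later).
From 24 January 1991 to 9 August 1993: 341 + 366 + 221 = 928 days (rest of 1991, 1992, to 9 August 1993 in 1993).
928 ÷ 7 = 132 full weeks with remainder 4, so 132 more Thursdays after the first → 133.

133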